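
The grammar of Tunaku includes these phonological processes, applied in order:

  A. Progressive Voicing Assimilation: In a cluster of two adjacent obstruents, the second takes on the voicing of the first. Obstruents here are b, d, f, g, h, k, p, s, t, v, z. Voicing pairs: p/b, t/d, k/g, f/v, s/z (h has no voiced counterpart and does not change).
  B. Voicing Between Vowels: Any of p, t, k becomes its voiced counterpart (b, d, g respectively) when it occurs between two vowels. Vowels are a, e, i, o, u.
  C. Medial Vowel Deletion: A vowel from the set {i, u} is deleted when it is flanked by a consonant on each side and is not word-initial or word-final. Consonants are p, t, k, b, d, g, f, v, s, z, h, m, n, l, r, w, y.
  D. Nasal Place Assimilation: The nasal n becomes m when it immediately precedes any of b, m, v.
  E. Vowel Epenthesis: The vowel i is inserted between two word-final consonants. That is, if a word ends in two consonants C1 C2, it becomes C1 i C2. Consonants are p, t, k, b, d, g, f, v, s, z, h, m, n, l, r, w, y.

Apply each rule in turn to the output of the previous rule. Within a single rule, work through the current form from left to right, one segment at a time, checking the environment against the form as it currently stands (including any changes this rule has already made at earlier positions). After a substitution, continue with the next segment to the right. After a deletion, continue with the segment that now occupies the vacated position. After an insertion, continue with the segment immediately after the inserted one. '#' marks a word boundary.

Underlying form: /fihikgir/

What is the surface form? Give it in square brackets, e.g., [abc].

[fhkkir]

A Progressive Voicing Assimilation: [fihikgir] → [fihikkir]
B Voicing Between Vowels: no change — [fihikkir]
C Medial Vowel Deletion: [fihikkir] → [fhkkr]
D Nasal Place Assimilation: no change — [fhkkr]
E Vowel Epenthesis: [fhkkr] → [fhkkir]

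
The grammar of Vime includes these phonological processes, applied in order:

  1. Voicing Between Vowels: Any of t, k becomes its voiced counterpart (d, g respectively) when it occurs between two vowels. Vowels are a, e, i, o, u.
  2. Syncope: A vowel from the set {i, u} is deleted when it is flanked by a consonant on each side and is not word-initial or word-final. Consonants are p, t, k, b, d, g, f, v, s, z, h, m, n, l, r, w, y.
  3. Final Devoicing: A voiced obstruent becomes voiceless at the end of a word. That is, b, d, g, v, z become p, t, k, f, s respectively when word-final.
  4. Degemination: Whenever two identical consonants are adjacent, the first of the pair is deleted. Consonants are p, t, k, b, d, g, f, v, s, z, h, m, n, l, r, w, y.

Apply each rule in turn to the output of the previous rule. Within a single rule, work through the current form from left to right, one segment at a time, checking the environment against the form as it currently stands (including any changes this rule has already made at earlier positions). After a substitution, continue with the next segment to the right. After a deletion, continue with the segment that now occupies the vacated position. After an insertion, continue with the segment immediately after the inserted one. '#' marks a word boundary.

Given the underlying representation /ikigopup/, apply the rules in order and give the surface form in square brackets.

1 Voicing Between Vowels: [ikigopup] → [igigopup]
2 Syncope: [igigopup] → [iggopp]
3 Final Devoicing: no change — [iggopp]
4 Degemination: [iggopp] → [igop]

[igop]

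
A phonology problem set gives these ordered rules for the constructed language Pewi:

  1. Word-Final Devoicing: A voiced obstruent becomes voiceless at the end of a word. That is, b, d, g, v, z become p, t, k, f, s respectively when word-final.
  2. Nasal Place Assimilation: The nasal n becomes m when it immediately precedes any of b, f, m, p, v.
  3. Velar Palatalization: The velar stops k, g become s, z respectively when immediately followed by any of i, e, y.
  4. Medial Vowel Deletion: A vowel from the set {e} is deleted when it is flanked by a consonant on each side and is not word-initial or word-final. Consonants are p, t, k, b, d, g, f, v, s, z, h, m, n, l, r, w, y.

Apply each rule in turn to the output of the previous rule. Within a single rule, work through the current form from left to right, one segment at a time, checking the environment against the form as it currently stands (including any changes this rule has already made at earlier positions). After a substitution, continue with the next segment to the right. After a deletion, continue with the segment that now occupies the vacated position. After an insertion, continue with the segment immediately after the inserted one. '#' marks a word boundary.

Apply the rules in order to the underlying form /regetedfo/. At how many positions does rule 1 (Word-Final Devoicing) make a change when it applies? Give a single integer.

0

1 Word-Final Devoicing: no change — [regetedfo]
2 Nasal Place Assimilation: no change — [regetedfo]
3 Velar Palatalization: [regetedfo] → [rezetedfo]
4 Medial Vowel Deletion: [rezetedfo] → [rztdfo]
Rule 1 changed 0 position(s).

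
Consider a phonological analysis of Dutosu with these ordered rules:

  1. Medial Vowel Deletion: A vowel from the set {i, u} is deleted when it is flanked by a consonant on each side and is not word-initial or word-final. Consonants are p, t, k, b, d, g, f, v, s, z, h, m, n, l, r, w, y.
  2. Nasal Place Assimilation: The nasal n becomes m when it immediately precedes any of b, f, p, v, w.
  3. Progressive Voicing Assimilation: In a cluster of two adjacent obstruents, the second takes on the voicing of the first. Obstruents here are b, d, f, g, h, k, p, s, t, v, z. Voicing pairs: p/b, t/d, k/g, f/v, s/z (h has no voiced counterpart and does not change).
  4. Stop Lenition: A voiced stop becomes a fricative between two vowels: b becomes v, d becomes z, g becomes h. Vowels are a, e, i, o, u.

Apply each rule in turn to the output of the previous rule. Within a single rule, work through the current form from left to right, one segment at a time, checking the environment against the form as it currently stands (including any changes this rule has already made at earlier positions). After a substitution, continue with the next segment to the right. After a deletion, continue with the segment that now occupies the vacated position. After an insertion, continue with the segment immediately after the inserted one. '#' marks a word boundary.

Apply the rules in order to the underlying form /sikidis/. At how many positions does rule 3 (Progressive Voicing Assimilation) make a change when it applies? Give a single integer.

1 Medial Vowel Deletion: [sikidis] → [skds]
2 Nasal Place Assimilation: no change — [skds]
3 Progressive Voicing Assimilation: [skds] → [skts]
4 Stop Lenition: no change — [skts]
Rule 3 changed 1 position(s).

1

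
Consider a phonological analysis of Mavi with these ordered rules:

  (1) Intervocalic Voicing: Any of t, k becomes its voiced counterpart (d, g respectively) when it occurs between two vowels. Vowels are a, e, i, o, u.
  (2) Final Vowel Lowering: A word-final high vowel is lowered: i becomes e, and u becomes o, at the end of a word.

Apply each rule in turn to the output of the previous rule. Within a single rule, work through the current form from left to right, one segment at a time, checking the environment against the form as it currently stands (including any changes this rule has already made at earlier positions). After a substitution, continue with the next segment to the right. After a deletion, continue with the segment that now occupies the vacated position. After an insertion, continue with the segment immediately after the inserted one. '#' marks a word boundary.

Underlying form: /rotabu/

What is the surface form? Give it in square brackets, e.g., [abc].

(1) Intervocalic Voicing: [rotabu] → [rodabu]
(2) Final Vowel Lowering: [rodabu] → [rodabo]

[rodabo]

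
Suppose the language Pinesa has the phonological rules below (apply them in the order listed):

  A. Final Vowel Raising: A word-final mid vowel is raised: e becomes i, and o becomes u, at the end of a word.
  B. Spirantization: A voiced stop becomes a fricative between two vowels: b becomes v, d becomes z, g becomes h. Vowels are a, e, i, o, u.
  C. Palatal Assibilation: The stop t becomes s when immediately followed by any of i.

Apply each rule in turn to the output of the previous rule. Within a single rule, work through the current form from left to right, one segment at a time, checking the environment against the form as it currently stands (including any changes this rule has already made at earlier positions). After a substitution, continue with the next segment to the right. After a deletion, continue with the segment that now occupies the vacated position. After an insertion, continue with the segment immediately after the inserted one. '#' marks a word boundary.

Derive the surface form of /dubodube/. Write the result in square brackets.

A Final Vowel Raising: [dubodube] → [dubodubi]
B Spirantization: [dubodubi] → [duvozuvi]
C Palatal Assibilation: no change — [duvozuvi]

[duvozuvi]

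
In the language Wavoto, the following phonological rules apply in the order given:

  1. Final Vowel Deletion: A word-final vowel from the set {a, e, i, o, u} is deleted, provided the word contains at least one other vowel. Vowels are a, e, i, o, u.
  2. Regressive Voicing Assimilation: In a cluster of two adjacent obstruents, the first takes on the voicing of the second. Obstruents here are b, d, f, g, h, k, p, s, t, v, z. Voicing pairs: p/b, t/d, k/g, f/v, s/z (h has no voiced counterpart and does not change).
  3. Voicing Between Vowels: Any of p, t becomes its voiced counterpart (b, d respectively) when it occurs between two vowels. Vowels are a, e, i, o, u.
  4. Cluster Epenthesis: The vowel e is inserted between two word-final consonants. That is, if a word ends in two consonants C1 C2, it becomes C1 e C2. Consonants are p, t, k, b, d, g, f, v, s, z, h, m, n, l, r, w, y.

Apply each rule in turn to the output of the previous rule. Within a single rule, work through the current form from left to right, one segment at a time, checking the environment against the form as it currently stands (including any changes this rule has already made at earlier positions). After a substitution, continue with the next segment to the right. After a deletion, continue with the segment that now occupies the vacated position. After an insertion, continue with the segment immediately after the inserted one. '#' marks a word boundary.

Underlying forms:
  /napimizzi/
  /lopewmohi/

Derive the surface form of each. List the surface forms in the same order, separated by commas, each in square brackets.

[nabimizez], [lobewmoh]

/napimizzi/:
  1 Final Vowel Deletion: [napimizzi] → [napimizz]
  2 Regressive Voicing Assimilation: no change — [napimizz]
  3 Voicing Between Vowels: [napimizz] → [nabimizz]
  4 Cluster Epenthesis: [nabimizz] → [nabimizez]
/lopewmohi/:
  1 Final Vowel Deletion: [lopewmohi] → [lopewmoh]
  2 Regressive Voicing Assimilation: no change — [lopewmoh]
  3 Voicing Between Vowels: [lopewmoh] → [lobewmoh]
  4 Cluster Epenthesis: no change — [lobewmoh]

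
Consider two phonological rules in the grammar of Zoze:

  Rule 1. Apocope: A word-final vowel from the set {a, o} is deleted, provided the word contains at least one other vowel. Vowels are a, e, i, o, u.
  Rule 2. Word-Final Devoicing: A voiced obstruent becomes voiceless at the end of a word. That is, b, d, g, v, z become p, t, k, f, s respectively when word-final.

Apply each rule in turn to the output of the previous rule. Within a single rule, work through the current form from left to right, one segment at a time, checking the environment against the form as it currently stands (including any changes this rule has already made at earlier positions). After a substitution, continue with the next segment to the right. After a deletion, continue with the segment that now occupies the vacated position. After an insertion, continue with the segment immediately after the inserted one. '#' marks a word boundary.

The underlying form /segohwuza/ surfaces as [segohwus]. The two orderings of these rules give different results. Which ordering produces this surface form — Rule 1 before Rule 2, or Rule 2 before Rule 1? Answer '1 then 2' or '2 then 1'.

1 then 2

Order 1 then 2:
  1 Apocope: [segohwuza] → [segohwuz]
  2 Word-Final Devoicing: [segohwuz] → [segohwus]
  result: [segohwus]
Order 2 then 1:
  2 Word-Final Devoicing: no change — [segohwuza]
  1 Apocope: [segohwuza] → [segohwuz]
  result: [segohwuz]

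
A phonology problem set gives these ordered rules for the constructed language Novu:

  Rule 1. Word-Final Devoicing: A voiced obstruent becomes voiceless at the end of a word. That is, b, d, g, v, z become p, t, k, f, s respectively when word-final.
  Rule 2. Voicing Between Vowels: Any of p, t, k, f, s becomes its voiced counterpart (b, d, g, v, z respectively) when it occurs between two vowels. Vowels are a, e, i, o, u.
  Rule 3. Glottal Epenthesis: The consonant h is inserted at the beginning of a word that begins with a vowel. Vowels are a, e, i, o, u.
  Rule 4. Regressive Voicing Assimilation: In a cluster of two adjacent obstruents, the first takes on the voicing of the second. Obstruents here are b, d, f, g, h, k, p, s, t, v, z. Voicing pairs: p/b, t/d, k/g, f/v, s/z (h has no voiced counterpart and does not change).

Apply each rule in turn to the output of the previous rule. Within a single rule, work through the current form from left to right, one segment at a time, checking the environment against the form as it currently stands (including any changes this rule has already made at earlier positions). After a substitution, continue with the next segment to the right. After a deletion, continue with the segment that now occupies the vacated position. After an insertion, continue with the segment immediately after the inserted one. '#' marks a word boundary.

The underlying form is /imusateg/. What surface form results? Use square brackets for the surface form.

[himuzadek]

Rule 1 Word-Final Devoicing: [imusateg] → [imusatek]
Rule 2 Voicing Between Vowels: [imusatek] → [imuzadek]
Rule 3 Glottal Epenthesis: [imuzadek] → [himuzadek]
Rule 4 Regressive Voicing Assimilation: no change — [himuzadek]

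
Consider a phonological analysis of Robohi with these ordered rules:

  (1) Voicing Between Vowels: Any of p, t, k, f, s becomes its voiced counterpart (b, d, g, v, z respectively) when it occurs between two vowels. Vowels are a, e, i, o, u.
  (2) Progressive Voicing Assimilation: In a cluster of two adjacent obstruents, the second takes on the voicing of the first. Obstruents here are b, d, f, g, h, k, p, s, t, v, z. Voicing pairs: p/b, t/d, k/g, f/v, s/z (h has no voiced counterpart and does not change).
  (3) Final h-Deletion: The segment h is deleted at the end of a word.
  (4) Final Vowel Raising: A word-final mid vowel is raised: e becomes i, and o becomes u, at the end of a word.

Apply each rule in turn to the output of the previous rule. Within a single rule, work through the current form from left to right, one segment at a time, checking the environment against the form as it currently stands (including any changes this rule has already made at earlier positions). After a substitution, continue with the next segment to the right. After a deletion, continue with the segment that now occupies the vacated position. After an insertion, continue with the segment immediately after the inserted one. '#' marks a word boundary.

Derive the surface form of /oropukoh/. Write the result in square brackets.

[orobugu]

(1) Voicing Between Vowels: [oropukoh] → [orobugoh]
(2) Progressive Voicing Assimilation: no change — [orobugoh]
(3) Final h-Deletion: [orobugoh] → [orobugo]
(4) Final Vowel Raising: [orobugo] → [orobugu]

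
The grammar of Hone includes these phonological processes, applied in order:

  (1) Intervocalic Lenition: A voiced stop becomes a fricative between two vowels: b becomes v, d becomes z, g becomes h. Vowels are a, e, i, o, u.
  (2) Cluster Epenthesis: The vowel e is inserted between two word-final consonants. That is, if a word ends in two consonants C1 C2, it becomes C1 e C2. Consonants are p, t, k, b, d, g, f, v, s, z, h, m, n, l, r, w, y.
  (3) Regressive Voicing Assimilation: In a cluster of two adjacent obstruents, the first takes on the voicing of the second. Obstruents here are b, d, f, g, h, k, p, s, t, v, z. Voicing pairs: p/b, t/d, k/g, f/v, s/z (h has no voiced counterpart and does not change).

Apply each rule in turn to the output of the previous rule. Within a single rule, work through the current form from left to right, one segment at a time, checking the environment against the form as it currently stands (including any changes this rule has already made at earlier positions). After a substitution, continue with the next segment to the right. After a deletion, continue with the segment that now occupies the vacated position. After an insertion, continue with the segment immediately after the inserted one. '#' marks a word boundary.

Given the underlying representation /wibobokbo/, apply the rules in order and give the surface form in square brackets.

(1) Intervocalic Lenition: [wibobokbo] → [wivovokbo]
(2) Cluster Epenthesis: no change — [wivovokbo]
(3) Regressive Voicing Assimilation: [wivovokbo] → [wivovogbo]

[wivovogbo]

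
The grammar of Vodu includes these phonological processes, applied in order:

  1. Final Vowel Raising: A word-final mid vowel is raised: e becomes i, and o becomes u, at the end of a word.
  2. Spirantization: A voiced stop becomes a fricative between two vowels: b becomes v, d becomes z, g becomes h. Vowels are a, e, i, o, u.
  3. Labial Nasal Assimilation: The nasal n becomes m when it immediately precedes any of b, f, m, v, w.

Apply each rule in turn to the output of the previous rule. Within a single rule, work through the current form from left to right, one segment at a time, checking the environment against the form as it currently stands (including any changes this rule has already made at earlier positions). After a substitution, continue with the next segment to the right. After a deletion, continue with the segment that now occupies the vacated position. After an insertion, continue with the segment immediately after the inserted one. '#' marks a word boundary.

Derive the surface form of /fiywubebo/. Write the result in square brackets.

1 Final Vowel Raising: [fiywubebo] → [fiywubebu]
2 Spirantization: [fiywubebu] → [fiywuvevu]
3 Labial Nasal Assimilation: no change — [fiywuvevu]

[fiywuvevu]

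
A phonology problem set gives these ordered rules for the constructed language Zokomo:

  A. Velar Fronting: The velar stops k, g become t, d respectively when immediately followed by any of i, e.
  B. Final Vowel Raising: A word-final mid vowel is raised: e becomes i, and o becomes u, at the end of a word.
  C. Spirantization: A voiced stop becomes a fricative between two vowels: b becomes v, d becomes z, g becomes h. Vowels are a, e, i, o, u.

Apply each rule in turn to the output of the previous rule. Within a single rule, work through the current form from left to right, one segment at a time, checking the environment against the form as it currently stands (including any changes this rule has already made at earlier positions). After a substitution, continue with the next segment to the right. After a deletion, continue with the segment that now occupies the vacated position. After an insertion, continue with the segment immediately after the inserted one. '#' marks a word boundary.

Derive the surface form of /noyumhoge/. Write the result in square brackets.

A Velar Fronting: [noyumhoge] → [noyumhode]
B Final Vowel Raising: [noyumhode] → [noyumhodi]
C Spirantization: [noyumhodi] → [noyumhozi]

[noyumhozi]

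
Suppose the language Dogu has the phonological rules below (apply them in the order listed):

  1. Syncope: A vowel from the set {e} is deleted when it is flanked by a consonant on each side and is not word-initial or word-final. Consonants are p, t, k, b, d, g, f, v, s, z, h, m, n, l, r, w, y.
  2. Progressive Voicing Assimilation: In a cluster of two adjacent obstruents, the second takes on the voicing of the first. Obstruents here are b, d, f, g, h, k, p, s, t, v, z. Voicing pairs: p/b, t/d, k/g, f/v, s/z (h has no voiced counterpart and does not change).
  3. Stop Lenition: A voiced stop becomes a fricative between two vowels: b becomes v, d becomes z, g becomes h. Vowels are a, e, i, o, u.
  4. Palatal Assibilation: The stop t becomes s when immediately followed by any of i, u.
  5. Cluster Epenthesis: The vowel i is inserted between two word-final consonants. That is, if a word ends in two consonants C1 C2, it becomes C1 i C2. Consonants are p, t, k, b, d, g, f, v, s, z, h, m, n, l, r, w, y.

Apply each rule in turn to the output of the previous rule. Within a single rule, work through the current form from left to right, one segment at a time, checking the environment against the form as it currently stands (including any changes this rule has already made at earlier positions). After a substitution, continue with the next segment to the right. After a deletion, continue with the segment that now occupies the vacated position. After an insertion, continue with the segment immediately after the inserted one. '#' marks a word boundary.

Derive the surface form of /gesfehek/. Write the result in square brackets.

1 Syncope: [gesfehek] → [gsfhk]
2 Progressive Voicing Assimilation: [gsfhk] → [gzvhk]
3 Stop Lenition: no change — [gzvhk]
4 Palatal Assibilation: no change — [gzvhk]
5 Cluster Epenthesis: [gzvhk] → [gzvhik]

[gzvhik]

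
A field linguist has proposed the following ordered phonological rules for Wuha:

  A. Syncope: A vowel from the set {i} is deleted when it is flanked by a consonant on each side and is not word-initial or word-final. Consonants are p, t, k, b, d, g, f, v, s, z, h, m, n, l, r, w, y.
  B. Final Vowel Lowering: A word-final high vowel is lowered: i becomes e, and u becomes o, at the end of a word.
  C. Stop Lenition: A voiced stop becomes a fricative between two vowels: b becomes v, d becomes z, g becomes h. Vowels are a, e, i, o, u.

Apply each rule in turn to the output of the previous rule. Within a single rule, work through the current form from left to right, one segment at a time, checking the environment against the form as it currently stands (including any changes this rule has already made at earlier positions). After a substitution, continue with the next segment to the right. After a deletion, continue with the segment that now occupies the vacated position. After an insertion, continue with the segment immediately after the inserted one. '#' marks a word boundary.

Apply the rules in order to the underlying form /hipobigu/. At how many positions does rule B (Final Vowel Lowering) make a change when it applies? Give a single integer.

A Syncope: [hipobigu] → [hpobgu]
B Final Vowel Lowering: [hpobgu] → [hpobgo]
C Stop Lenition: no change — [hpobgo]
Rule B changed 1 position(s).

1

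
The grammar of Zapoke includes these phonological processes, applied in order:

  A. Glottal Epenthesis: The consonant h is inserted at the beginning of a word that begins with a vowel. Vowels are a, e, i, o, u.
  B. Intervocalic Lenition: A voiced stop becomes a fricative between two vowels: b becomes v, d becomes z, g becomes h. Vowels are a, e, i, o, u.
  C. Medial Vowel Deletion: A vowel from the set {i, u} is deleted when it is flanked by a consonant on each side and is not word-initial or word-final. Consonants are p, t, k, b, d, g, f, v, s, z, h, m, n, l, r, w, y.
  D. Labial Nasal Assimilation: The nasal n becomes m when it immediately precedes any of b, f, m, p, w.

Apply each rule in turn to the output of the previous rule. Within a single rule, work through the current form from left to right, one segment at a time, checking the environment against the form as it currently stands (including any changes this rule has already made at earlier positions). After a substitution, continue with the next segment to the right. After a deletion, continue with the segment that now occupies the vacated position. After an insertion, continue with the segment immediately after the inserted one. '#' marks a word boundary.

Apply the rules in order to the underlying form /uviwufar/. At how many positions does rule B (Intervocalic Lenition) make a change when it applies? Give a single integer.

A Glottal Epenthesis: [uviwufar] → [huviwufar]
B Intervocalic Lenition: no change — [huviwufar]
C Medial Vowel Deletion: [huviwufar] → [hvwfar]
D Labial Nasal Assimilation: no change — [hvwfar]
Rule B changed 0 position(s).

0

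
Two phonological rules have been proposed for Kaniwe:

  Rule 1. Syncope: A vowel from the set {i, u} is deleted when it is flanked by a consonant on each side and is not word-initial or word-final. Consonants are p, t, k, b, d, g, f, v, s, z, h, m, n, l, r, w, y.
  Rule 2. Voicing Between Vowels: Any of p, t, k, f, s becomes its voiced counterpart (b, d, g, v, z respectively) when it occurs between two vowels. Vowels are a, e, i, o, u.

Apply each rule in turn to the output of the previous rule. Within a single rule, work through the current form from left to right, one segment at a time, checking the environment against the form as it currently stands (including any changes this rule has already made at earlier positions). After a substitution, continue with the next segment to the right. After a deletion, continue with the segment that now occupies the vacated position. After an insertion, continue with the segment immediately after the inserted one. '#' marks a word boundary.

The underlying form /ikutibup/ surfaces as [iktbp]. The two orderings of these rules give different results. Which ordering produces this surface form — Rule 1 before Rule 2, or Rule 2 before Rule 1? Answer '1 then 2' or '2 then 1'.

1 then 2

Order 1 then 2:
  1 Syncope: [ikutibup] → [iktbp]
  2 Voicing Between Vowels: no change — [iktbp]
  result: [iktbp]
Order 2 then 1:
  2 Voicing Between Vowels: [ikutibup] → [igudibup]
  1 Syncope: [igudibup] → [igdbp]
  result: [igdbp]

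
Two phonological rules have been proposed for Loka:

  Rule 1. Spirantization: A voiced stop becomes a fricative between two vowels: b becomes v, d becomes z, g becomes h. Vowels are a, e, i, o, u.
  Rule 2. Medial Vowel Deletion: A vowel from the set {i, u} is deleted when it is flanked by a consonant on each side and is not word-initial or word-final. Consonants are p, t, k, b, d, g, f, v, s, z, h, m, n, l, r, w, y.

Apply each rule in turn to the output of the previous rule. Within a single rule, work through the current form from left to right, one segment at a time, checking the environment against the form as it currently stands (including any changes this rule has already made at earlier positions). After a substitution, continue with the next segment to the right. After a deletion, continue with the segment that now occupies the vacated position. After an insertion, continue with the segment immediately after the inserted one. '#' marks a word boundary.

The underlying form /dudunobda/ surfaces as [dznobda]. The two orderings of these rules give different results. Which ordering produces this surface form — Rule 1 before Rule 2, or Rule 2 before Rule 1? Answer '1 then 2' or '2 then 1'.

1 then 2

Order 1 then 2:
  1 Spirantization: [dudunobda] → [duzunobda]
  2 Medial Vowel Deletion: [duzunobda] → [dznobda]
  result: [dznobda]
Order 2 then 1:
  2 Medial Vowel Deletion: [dudunobda] → [ddnobda]
  1 Spirantization: no change — [ddnobda]
  result: [ddnobda]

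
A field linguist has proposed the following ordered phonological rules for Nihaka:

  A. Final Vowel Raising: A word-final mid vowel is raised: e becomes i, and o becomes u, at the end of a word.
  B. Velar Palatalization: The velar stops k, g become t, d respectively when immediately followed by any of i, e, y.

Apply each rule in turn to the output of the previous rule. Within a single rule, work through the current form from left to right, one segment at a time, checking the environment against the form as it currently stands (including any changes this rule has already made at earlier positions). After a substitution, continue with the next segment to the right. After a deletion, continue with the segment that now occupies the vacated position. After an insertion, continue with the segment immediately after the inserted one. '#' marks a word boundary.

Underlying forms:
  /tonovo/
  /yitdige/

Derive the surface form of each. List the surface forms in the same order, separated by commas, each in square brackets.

[tonovu], [yitdidi]

/tonovo/:
  A Final Vowel Raising: [tonovo] → [tonovu]
  B Velar Palatalization: no change — [tonovu]
/yitdige/:
  A Final Vowel Raising: [yitdige] → [yitdigi]
  B Velar Palatalization: [yitdigi] → [yitdidi]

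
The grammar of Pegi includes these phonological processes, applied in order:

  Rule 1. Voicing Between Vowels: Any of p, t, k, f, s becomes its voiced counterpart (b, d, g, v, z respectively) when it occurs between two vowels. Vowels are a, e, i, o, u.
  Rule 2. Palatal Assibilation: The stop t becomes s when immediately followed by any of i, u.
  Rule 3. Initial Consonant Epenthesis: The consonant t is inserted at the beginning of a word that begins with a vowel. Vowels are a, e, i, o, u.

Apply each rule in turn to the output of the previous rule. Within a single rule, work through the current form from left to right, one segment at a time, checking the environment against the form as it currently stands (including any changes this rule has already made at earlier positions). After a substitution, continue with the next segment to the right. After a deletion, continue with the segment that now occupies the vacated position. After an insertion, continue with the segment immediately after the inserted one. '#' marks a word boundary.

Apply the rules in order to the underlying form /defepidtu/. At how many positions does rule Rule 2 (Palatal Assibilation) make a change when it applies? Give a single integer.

1

Rule 1 Voicing Between Vowels: [defepidtu] → [devebidtu]
Rule 2 Palatal Assibilation: [devebidtu] → [devebidsu]
Rule 3 Initial Consonant Epenthesis: no change — [devebidsu]
Rule Rule 2 changed 1 position(s).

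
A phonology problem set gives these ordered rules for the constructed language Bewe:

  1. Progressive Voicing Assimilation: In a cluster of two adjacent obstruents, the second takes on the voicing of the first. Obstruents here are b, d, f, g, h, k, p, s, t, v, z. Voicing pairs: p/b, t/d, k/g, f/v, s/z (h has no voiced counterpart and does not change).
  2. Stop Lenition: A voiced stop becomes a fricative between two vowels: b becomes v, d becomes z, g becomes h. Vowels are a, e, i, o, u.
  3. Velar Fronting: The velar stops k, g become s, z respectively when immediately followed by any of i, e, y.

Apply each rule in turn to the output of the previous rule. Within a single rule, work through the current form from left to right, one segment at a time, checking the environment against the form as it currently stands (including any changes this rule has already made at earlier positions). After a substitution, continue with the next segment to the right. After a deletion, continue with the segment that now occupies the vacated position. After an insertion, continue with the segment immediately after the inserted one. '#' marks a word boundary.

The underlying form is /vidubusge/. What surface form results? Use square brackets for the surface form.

1 Progressive Voicing Assimilation: [vidubusge] → [vidubuske]
2 Stop Lenition: [vidubuske] → [vizuvuske]
3 Velar Fronting: [vizuvuske] → [vizuvusse]

[vizuvusse]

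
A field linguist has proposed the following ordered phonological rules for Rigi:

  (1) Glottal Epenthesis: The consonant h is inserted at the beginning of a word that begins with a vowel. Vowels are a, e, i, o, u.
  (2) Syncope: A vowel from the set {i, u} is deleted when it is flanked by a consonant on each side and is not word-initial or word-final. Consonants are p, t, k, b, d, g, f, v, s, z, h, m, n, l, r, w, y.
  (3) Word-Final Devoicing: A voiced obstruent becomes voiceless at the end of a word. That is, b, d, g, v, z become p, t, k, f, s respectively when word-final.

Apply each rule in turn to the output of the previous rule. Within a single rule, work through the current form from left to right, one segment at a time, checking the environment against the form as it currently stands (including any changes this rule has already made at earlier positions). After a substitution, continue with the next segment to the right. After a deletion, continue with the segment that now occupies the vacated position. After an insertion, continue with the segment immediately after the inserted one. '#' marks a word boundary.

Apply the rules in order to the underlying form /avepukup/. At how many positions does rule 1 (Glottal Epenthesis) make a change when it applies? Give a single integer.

(1) Glottal Epenthesis: [avepukup] → [havepukup]
(2) Syncope: [havepukup] → [havepkp]
(3) Word-Final Devoicing: no change — [havepkp]
Rule 1 changed 1 position(s).

1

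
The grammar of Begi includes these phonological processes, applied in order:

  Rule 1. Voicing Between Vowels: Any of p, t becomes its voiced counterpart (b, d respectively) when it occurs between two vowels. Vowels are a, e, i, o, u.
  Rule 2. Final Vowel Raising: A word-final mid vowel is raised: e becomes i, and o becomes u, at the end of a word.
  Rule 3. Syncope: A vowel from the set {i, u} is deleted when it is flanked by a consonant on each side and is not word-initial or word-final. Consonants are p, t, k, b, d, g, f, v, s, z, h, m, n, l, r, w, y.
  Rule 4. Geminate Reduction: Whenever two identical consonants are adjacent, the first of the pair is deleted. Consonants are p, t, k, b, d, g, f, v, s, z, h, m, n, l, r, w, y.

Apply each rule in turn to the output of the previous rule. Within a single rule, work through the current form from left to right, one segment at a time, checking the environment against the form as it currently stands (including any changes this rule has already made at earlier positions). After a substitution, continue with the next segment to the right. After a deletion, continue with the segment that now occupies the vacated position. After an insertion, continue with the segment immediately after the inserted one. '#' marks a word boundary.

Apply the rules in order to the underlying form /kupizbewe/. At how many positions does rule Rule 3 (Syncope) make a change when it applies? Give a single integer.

2

Rule 1 Voicing Between Vowels: [kupizbewe] → [kubizbewe]
Rule 2 Final Vowel Raising: [kubizbewe] → [kubizbewi]
Rule 3 Syncope: [kubizbewi] → [kbzbewi]
Rule 4 Geminate Reduction: no change — [kbzbewi]
Rule Rule 3 changed 2 position(s).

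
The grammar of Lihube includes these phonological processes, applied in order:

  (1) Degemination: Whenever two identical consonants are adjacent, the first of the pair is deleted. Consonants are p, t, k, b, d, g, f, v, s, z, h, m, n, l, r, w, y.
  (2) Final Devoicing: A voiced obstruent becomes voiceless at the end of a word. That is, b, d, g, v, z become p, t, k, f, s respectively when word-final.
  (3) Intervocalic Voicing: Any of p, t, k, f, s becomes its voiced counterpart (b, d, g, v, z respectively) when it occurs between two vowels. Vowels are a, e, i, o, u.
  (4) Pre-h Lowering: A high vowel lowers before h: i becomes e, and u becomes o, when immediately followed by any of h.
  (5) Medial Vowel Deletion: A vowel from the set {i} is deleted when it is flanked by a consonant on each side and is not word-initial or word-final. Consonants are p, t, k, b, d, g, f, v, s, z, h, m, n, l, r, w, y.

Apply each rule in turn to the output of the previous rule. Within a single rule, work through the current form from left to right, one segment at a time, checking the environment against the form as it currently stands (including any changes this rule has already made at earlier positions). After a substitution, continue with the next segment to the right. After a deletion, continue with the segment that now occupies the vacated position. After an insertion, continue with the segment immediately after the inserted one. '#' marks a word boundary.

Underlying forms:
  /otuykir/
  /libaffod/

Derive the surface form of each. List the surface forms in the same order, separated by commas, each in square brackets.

[oduykr], [lbavot]

/otuykir/:
  (1) Degemination: no change — [otuykir]
  (2) Final Devoicing: no change — [otuykir]
  (3) Intervocalic Voicing: [otuykir] → [oduykir]
  (4) Pre-h Lowering: no change — [oduykir]
  (5) Medial Vowel Deletion: [oduykir] → [oduykr]
/libaffod/:
  (1) Degemination: [libaffod] → [libafod]
  (2) Final Devoicing: [libafod] → [libafot]
  (3) Intervocalic Voicing: [libafot] → [libavot]
  (4) Pre-h Lowering: no change — [libavot]
  (5) Medial Vowel Deletion: [libavot] → [lbavot]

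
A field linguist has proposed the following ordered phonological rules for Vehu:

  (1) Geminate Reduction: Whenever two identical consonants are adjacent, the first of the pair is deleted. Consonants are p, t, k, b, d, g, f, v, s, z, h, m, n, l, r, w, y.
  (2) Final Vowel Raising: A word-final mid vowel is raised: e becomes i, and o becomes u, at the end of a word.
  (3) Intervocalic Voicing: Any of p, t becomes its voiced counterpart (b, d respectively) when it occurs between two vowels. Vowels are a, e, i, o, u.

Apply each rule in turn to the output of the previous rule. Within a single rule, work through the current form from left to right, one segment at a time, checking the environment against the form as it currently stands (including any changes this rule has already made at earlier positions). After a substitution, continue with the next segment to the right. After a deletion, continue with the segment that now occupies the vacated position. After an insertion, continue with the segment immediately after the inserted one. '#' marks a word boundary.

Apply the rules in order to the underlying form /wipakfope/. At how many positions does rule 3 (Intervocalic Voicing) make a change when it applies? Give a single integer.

2

(1) Geminate Reduction: no change — [wipakfope]
(2) Final Vowel Raising: [wipakfope] → [wipakfopi]
(3) Intervocalic Voicing: [wipakfopi] → [wibakfobi]
Rule 3 changed 2 position(s).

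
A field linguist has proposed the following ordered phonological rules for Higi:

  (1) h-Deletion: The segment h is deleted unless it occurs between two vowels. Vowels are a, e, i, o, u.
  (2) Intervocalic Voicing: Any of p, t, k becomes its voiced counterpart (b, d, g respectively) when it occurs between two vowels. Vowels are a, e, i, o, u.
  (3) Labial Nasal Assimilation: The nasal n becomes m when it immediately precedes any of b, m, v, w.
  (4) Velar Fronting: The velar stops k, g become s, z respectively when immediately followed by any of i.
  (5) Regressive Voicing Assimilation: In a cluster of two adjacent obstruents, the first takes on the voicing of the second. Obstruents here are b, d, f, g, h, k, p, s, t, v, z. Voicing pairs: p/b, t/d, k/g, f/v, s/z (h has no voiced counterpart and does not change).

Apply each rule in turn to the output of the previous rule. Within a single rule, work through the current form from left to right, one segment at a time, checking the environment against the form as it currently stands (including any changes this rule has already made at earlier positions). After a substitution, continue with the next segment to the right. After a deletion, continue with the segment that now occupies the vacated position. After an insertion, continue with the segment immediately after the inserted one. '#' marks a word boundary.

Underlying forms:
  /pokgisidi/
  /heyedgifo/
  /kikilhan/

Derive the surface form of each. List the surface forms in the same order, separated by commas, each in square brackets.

/pokgisidi/:
  (1) h-Deletion: no change — [pokgisidi]
  (2) Intervocalic Voicing: no change — [pokgisidi]
  (3) Labial Nasal Assimilation: no change — [pokgisidi]
  (4) Velar Fronting: [pokgisidi] → [pokzisidi]
  (5) Regressive Voicing Assimilation: [pokzisidi] → [pogzisidi]
/heyedgifo/:
  (1) h-Deletion: [heyedgifo] → [eyedgifo]
  (2) Intervocalic Voicing: no change — [eyedgifo]
  (3) Labial Nasal Assimilation: no change — [eyedgifo]
  (4) Velar Fronting: [eyedgifo] → [eyedzifo]
  (5) Regressive Voicing Assimilation: no change — [eyedzifo]
/kikilhan/:
  (1) h-Deletion: [kikilhan] → [kikilan]
  (2) Intervocalic Voicing: [kikilan] → [kigilan]
  (3) Labial Nasal Assimilation: no change — [kigilan]
  (4) Velar Fronting: [kigilan] → [sizilan]
  (5) Regressive Voicing Assimilation: no change — [sizilan]

[pogzisidi], [eyedzifo], [sizilan]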